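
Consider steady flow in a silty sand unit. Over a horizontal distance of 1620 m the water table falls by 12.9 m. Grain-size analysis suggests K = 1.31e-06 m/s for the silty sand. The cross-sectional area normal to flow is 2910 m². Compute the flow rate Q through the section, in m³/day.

Convert K: 1.31e-06 m/s × 86400 = 0.1132 m/day.
Hydraulic gradient i = Δh / L = 12.9 / 1620 = 0.007963.
Darcy's law: Q = K · A · i = 0.1132 × 2910 × 0.007963 = 2.623 m³/day.

2.62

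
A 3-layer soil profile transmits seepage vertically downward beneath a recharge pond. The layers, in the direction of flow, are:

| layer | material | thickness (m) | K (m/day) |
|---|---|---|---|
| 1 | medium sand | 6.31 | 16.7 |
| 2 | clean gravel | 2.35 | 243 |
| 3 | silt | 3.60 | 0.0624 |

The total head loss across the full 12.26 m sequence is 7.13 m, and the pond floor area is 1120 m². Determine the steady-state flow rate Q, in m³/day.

137

Flow is perpendicular to layering, so the layers act in series and the equivalent K is the thickness-weighted harmonic mean.
Total thickness L = 6.31 + 2.35 + 3.60 = 12.26 m.
Σ(b_i/K_i) = 6.31/16.7 + 2.35/243 + 3.60/0.0624 = 58.08 d.
K_eq = L / Σ(b_i/K_i) = 12.26 / 58.08 = 0.2111 m/day.
Q = K_eq · A · (Δh/L) = 0.2111 × 1120 × (7.13/12.26) = 137.5 m³/day.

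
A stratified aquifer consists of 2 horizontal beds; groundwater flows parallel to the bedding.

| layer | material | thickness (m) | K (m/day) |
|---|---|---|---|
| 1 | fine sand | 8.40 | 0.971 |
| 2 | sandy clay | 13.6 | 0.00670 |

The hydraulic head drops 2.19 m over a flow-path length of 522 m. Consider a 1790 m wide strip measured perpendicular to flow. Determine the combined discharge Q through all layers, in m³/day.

61.9

Flow is parallel to layering, so each bed carries its own Darcy discharge and the transmissivities add.
Σ(K_i·b_i) = 0.971×8.40 + 0.00670×13.6 = 8.248 m²/day.
Hydraulic gradient i = Δh / L = 2.19 / 522 = 0.004195.
Q = Σ(K_i·b_i) · W · i = 8.248 × 1790 × 0.004195 = 61.94 m³/day.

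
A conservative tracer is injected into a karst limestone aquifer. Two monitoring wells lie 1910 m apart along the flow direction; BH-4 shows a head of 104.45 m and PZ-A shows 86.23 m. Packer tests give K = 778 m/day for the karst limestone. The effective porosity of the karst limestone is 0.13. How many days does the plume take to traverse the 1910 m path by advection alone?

Hydraulic gradient i = (104.45 − 86.23) / 1910 = 18.22 / 1910 = 0.009539.
Darcy flux q = K · i = 778.0 × 0.009539 = 7.422 m/day.
Seepage velocity v = q / n_e = 7.422 / 0.13 = 57.09 m/day.
Travel time t = L / v = 1910 / 57.09 = 33.46 days.

33.5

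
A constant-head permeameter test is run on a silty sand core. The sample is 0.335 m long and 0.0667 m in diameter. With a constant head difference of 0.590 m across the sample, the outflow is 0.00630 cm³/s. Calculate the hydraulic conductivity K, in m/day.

0.0885

Cross-sectional area A = π·(d/2)² = π × (0.0667/2)² = 0.003494 m².
Convert discharge: 0.00630 cm³/s = 6.300e-09 m³/s.
Darcy's law rearranged: K = Q·L / (A·Δh) = 6.300e-09 × 0.335 / (0.003494 × 0.590) = 1.024e-06 m/s = 0.08845 m/day.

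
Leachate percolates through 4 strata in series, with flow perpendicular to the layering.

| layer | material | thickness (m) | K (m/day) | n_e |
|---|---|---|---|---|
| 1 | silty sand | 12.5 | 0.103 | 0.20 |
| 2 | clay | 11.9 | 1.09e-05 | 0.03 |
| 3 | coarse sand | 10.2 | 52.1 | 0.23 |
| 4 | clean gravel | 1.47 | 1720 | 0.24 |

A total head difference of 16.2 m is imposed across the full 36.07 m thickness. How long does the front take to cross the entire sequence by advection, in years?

With flow normal to the layers, continuity requires the same specific discharge q through every layer.
Σ(b_i/K_i) = 12.5/0.103 + 11.9/1.09e-05 + 10.2/52.1 + 1.47/1720 = 1.092e+06 d.
q = Δh / Σ(b_i/K_i) = 16.2 / 1.092e+06 = 1.484e-05 m/day.
In each layer the seepage velocity is v_i = q/n_i, so the layer transit time is t_i = b_i·n_i / q:
  layer 1 (silty sand): t_1 = 12.5 × 0.20 / 1.484e-05 = 1.685e+05 d
  layer 2 (clay): t_2 = 11.9 × 0.03 / 1.484e-05 = 24061 d
  layer 3 (coarse sand): t_3 = 10.2 × 0.23 / 1.484e-05 = 1.581e+05 d
  layer 4 (clean gravel): t_4 = 1.47 × 0.24 / 1.484e-05 = 23778 d
Total t = Σ t_i = 3.745e+05 days = 1025 years.

1030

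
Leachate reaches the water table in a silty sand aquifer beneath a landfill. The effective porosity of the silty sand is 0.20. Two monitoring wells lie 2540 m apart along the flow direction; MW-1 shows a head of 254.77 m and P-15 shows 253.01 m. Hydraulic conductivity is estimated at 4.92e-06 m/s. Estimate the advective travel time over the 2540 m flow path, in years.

Convert K: 4.92e-06 m/s × 86400 = 0.4251 m/day.
Hydraulic gradient i = (254.77 − 253.01) / 2540 = 1.76 / 2540 = 0.0006929.
Darcy flux q = K · i = 0.4251 × 0.0006929 = 0.0002945 m/day.
Seepage velocity v = q / n_e = 0.0002945 / 0.20 = 0.001473 m/day.
Travel time t = L / v = 2540 / 0.001473 = 1.725e+06 days = 4722 years.

4720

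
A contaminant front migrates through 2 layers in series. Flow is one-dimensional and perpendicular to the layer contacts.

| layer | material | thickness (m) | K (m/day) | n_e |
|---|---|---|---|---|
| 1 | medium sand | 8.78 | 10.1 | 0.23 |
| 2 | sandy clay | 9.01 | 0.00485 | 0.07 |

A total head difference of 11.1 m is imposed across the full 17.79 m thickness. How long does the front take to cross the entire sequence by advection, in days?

444

With flow normal to the layers, continuity requires the same specific discharge q through every layer.
Σ(b_i/K_i) = 8.78/10.1 + 9.01/0.00485 = 1859 d.
q = Δh / Σ(b_i/K_i) = 11.1 / 1859 = 0.005972 m/day.
In each layer the seepage velocity is v_i = q/n_i, so the layer transit time is t_i = b_i·n_i / q:
  layer 1 (medium sand): t_1 = 8.78 × 0.23 / 0.005972 = 338.1 d
  layer 2 (sandy clay): t_2 = 9.01 × 0.07 / 0.005972 = 105.6 d
Total t = Σ t_i = 443.7 days.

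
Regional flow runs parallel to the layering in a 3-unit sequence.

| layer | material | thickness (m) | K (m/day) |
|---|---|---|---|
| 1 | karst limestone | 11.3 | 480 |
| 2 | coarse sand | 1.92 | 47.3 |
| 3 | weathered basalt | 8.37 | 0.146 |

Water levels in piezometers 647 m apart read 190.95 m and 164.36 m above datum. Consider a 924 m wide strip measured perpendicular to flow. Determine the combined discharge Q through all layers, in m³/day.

Flow is parallel to layering, so each bed carries its own Darcy discharge and the transmissivities add.
Σ(K_i·b_i) = 480×11.3 + 47.3×1.92 + 0.146×8.37 = 5516 m²/day.
Hydraulic gradient i = (190.95 − 164.36) / 647 = 26.59 / 647 = 0.04110.
Q = Σ(K_i·b_i) · W · i = 5516 × 924 × 0.04110 = 2.095e+05 m³/day.

209000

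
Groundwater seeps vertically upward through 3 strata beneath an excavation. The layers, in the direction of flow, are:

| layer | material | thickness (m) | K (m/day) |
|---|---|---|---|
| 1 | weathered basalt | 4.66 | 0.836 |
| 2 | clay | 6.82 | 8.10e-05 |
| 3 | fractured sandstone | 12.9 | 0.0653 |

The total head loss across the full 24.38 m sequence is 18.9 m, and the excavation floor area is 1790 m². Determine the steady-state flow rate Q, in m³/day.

Flow is perpendicular to layering, so the layers act in series and the equivalent K is the thickness-weighted harmonic mean.
Total thickness L = 4.66 + 6.82 + 12.9 = 24.38 m.
Σ(b_i/K_i) = 4.66/0.836 + 6.82/8.10e-05 + 12.9/0.0653 = 84401 d.
K_eq = L / Σ(b_i/K_i) = 24.38 / 84401 = 0.0002889 m/day.
Q = K_eq · A · (Δh/L) = 0.0002889 × 1790 × (18.9/24.38) = 0.4008 m³/day.

0.401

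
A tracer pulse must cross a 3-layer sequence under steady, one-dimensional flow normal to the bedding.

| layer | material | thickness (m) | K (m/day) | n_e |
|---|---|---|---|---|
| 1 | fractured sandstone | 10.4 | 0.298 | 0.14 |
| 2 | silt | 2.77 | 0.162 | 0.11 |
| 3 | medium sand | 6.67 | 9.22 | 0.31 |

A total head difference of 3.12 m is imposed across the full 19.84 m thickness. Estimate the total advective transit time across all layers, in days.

64.7

With flow normal to the layers, continuity requires the same specific discharge q through every layer.
Σ(b_i/K_i) = 10.4/0.298 + 2.77/0.162 + 6.67/9.22 = 52.72 d.
q = Δh / Σ(b_i/K_i) = 3.12 / 52.72 = 0.05918 m/day.
In each layer the seepage velocity is v_i = q/n_i, so the layer transit time is t_i = b_i·n_i / q:
  layer 1 (fractured sandstone): t_1 = 10.4 × 0.14 / 0.05918 = 24.60 d
  layer 2 (silt): t_2 = 2.77 × 0.11 / 0.05918 = 5.149 d
  layer 3 (medium sand): t_3 = 6.67 × 0.31 / 0.05918 = 34.94 d
Total t = Σ t_i = 64.69 days.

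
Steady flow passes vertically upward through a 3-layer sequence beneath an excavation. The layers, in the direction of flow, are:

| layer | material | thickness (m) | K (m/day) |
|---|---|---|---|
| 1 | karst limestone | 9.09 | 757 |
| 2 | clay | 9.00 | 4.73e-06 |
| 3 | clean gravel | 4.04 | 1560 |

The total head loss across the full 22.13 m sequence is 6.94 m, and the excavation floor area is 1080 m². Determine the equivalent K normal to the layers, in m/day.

1.16e-05

Flow is perpendicular to layering, so the layers act in series and the equivalent K is the thickness-weighted harmonic mean.
Total thickness L = 9.09 + 9.00 + 4.04 = 22.13 m.
Σ(b_i/K_i) = 9.09/757 + 9.00/4.73e-06 + 4.04/1560 = 1.903e+06 d.
K_eq = L / Σ(b_i/K_i) = 22.13 / 1.903e+06 = 1.163e-05 m/day.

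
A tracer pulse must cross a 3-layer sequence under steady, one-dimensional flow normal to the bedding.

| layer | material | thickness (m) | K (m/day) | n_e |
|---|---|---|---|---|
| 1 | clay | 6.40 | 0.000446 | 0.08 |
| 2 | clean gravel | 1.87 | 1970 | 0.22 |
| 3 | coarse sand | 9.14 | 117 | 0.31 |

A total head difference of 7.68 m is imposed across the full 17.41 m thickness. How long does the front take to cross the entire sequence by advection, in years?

With flow normal to the layers, continuity requires the same specific discharge q through every layer.
Σ(b_i/K_i) = 6.40/0.000446 + 1.87/1970 + 9.14/117 = 14350 d.
q = Δh / Σ(b_i/K_i) = 7.68 / 14350 = 0.0005352 m/day.
In each layer the seepage velocity is v_i = q/n_i, so the layer transit time is t_i = b_i·n_i / q:
  layer 1 (clay): t_1 = 6.40 × 0.08 / 0.0005352 = 956.7 d
  layer 2 (clean gravel): t_2 = 1.87 × 0.22 / 0.0005352 = 768.7 d
  layer 3 (coarse sand): t_3 = 9.14 × 0.31 / 0.0005352 = 5294 d
Total t = Σ t_i = 7019 days = 19.22 years.

19.2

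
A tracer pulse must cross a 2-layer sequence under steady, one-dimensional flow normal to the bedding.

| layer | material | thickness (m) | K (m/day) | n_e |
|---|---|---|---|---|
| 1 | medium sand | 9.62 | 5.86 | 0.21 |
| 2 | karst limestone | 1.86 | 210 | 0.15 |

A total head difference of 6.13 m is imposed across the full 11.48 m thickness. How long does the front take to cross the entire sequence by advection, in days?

0.619

With flow normal to the layers, continuity requires the same specific discharge q through every layer.
Σ(b_i/K_i) = 9.62/5.86 + 1.86/210 = 1.650 d.
q = Δh / Σ(b_i/K_i) = 6.13 / 1.650 = 3.714 m/day.
In each layer the seepage velocity is v_i = q/n_i, so the layer transit time is t_i = b_i·n_i / q:
  layer 1 (medium sand): t_1 = 9.62 × 0.21 / 3.714 = 0.5439 d
  layer 2 (karst limestone): t_2 = 1.86 × 0.15 / 3.714 = 0.07512 d
Total t = Σ t_i = 0.6191 days.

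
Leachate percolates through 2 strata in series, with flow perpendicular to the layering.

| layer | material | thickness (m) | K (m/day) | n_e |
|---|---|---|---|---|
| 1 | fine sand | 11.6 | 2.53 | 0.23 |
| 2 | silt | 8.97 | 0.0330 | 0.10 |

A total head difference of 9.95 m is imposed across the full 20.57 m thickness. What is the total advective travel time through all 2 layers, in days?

99.0

With flow normal to the layers, continuity requires the same specific discharge q through every layer.
Σ(b_i/K_i) = 11.6/2.53 + 8.97/0.0330 = 276.4 d.
q = Δh / Σ(b_i/K_i) = 9.95 / 276.4 = 0.03600 m/day.
In each layer the seepage velocity is v_i = q/n_i, so the layer transit time is t_i = b_i·n_i / q:
  layer 1 (fine sand): t_1 = 11.6 × 0.23 / 0.03600 = 74.11 d
  layer 2 (silt): t_2 = 8.97 × 0.10 / 0.03600 = 24.92 d
Total t = Σ t_i = 99.03 days.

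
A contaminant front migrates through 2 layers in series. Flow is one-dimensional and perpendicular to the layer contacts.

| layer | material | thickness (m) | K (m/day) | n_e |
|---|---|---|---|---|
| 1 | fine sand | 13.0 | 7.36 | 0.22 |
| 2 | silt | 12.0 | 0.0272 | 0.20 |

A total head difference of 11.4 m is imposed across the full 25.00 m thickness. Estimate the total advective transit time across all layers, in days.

With flow normal to the layers, continuity requires the same specific discharge q through every layer.
Σ(b_i/K_i) = 13.0/7.36 + 12.0/0.0272 = 442.9 d.
q = Δh / Σ(b_i/K_i) = 11.4 / 442.9 = 0.02574 m/day.
In each layer the seepage velocity is v_i = q/n_i, so the layer transit time is t_i = b_i·n_i / q:
  layer 1 (fine sand): t_1 = 13.0 × 0.22 / 0.02574 = 111.1 d
  layer 2 (silt): t_2 = 12.0 × 0.20 / 0.02574 = 93.25 d
Total t = Σ t_i = 204.4 days.

204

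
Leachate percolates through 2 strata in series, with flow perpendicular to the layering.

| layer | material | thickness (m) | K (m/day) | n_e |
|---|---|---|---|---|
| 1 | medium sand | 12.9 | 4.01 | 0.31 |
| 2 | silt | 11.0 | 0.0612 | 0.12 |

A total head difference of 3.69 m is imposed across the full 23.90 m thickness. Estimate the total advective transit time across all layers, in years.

0.722

With flow normal to the layers, continuity requires the same specific discharge q through every layer.
Σ(b_i/K_i) = 12.9/4.01 + 11.0/0.0612 = 183.0 d.
q = Δh / Σ(b_i/K_i) = 3.69 / 183.0 = 0.02017 m/day.
In each layer the seepage velocity is v_i = q/n_i, so the layer transit time is t_i = b_i·n_i / q:
  layer 1 (medium sand): t_1 = 12.9 × 0.31 / 0.02017 = 198.3 d
  layer 2 (silt): t_2 = 11.0 × 0.12 / 0.02017 = 65.45 d
Total t = Σ t_i = 263.7 days = 0.7220 years.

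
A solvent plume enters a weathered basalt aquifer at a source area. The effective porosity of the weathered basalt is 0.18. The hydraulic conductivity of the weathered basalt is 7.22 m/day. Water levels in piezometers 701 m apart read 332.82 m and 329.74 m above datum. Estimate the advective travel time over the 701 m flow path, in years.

Hydraulic gradient i = (332.82 − 329.74) / 701 = 3.08 / 701 = 0.004394.
Darcy flux q = K · i = 7.220 × 0.004394 = 0.03172 m/day.
Seepage velocity v = q / n_e = 0.03172 / 0.18 = 0.1762 m/day.
Travel time t = L / v = 701 / 0.1762 = 3978 days = 10.89 years.

10.9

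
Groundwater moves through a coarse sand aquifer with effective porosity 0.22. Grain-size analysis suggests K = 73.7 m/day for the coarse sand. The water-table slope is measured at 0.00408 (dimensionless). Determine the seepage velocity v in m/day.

1.37

Hydraulic gradient i = 0.00408.
Darcy flux q = K · i = 73.70 × 0.004080 = 0.3007 m/day.
Seepage velocity v = q / n_e = 0.3007 / 0.22 = 1.367 m/day.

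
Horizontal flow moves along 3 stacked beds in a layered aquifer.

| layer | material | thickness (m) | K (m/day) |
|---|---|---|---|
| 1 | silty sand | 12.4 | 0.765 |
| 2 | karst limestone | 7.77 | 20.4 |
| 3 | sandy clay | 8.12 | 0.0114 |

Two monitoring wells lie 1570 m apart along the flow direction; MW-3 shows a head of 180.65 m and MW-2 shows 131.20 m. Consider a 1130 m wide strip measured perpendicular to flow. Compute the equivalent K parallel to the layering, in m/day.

5.94

Flow is parallel to layering, so each bed carries its own Darcy discharge and the transmissivities add.
Σ(K_i·b_i) = 0.765×12.4 + 20.4×7.77 + 0.0114×8.12 = 168.1 m²/day.
Total thickness b = 28.29 m, so K_eq = Σ(K_i·b_i)/b = 5.942 m/day.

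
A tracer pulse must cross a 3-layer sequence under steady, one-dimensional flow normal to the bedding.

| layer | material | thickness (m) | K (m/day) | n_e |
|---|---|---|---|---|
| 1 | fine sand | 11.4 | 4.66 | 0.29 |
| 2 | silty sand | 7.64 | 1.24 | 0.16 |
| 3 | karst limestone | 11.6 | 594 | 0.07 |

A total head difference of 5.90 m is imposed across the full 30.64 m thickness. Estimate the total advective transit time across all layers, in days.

With flow normal to the layers, continuity requires the same specific discharge q through every layer.
Σ(b_i/K_i) = 11.4/4.66 + 7.64/1.24 + 11.6/594 = 8.627 d.
q = Δh / Σ(b_i/K_i) = 5.90 / 8.627 = 0.6839 m/day.
In each layer the seepage velocity is v_i = q/n_i, so the layer transit time is t_i = b_i·n_i / q:
  layer 1 (fine sand): t_1 = 11.4 × 0.29 / 0.6839 = 4.834 d
  layer 2 (silty sand): t_2 = 7.64 × 0.16 / 0.6839 = 1.787 d
  layer 3 (karst limestone): t_3 = 11.6 × 0.07 / 0.6839 = 1.187 d
Total t = Σ t_i = 7.809 days.

7.81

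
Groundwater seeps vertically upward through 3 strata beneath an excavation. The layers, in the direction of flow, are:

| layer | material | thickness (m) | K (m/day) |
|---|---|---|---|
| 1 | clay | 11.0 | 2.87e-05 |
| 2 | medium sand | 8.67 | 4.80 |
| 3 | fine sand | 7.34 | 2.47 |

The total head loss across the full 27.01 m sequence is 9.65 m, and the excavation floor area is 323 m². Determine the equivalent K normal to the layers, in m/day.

Flow is perpendicular to layering, so the layers act in series and the equivalent K is the thickness-weighted harmonic mean.
Total thickness L = 11.0 + 8.67 + 7.34 = 27.01 m.
Σ(b_i/K_i) = 11.0/2.87e-05 + 8.67/4.80 + 7.34/2.47 = 3.833e+05 d.
K_eq = L / Σ(b_i/K_i) = 27.01 / 3.833e+05 = 7.047e-05 m/day.

7.05e-05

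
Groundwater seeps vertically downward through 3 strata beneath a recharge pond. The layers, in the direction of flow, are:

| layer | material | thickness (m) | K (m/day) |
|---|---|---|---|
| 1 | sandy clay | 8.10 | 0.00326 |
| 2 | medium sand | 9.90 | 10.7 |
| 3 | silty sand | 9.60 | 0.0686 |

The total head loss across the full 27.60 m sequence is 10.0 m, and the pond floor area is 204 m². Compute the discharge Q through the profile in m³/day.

0.777

Flow is perpendicular to layering, so the layers act in series and the equivalent K is the thickness-weighted harmonic mean.
Total thickness L = 8.10 + 9.90 + 9.60 = 27.60 m.
Σ(b_i/K_i) = 8.10/0.00326 + 9.90/10.7 + 9.60/0.0686 = 2626 d.
K_eq = L / Σ(b_i/K_i) = 27.60 / 2626 = 0.01051 m/day.
Q = K_eq · A · (Δh/L) = 0.01051 × 204 × (10.0/27.60) = 0.7770 m³/day.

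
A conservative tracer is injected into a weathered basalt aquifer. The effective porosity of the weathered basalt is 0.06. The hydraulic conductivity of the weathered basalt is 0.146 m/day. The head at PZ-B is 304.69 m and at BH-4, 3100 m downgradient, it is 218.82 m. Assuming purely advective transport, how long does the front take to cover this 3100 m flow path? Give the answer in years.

Hydraulic gradient i = (304.69 − 218.82) / 3100 = 85.87 / 3100 = 0.02770.
Darcy flux q = K · i = 0.1460 × 0.02770 = 0.004044 m/day.
Seepage velocity v = q / n_e = 0.004044 / 0.06 = 0.06740 m/day.
Travel time t = L / v = 3100 / 0.06740 = 45992 days = 125.9 years.

126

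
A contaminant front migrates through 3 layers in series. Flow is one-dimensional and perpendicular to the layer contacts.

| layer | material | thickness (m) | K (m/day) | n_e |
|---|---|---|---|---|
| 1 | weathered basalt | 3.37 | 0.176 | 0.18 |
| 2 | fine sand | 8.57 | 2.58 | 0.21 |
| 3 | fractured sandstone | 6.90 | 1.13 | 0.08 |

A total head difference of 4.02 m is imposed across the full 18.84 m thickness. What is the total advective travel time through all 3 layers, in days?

21.0

With flow normal to the layers, continuity requires the same specific discharge q through every layer.
Σ(b_i/K_i) = 3.37/0.176 + 8.57/2.58 + 6.90/1.13 = 28.58 d.
q = Δh / Σ(b_i/K_i) = 4.02 / 28.58 = 0.1407 m/day.
In each layer the seepage velocity is v_i = q/n_i, so the layer transit time is t_i = b_i·n_i / q:
  layer 1 (weathered basalt): t_1 = 3.37 × 0.18 / 0.1407 = 4.312 d
  layer 2 (fine sand): t_2 = 8.57 × 0.21 / 0.1407 = 12.79 d
  layer 3 (fractured sandstone): t_3 = 6.90 × 0.08 / 0.1407 = 3.924 d
Total t = Σ t_i = 21.03 days.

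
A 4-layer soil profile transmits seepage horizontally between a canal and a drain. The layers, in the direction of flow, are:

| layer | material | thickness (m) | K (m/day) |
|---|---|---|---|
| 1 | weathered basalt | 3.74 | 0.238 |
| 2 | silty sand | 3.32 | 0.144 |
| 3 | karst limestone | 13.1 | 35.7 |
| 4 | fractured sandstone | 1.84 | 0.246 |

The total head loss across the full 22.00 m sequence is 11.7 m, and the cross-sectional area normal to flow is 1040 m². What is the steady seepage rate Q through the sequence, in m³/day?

Flow is perpendicular to layering, so the layers act in series and the equivalent K is the thickness-weighted harmonic mean.
Total thickness L = 3.74 + 3.32 + 13.1 + 1.84 = 22.00 m.
Σ(b_i/K_i) = 3.74/0.238 + 3.32/0.144 + 13.1/35.7 + 1.84/0.246 = 46.62 d.
K_eq = L / Σ(b_i/K_i) = 22.00 / 46.62 = 0.4719 m/day.
Q = K_eq · A · (Δh/L) = 0.4719 × 1040 × (11.7/22.00) = 261.0 m³/day.

261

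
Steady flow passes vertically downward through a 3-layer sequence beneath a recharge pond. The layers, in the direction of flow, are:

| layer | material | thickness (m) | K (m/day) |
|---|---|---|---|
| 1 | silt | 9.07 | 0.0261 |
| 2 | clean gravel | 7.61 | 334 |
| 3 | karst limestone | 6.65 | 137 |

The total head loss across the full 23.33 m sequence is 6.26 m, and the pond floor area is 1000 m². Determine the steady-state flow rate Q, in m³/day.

18.0

Flow is perpendicular to layering, so the layers act in series and the equivalent K is the thickness-weighted harmonic mean.
Total thickness L = 9.07 + 7.61 + 6.65 = 23.33 m.
Σ(b_i/K_i) = 9.07/0.0261 + 7.61/334 + 6.65/137 = 347.6 d.
K_eq = L / Σ(b_i/K_i) = 23.33 / 347.6 = 0.06712 m/day.
Q = K_eq · A · (Δh/L) = 0.06712 × 1000 × (6.26/23.33) = 18.01 m³/day.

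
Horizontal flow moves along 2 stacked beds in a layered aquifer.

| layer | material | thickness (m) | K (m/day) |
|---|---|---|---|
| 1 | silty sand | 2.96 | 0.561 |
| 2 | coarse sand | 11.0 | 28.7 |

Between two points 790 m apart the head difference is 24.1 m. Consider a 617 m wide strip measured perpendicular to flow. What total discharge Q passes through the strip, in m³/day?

5970

Flow is parallel to layering, so each bed carries its own Darcy discharge and the transmissivities add.
Σ(K_i·b_i) = 0.561×2.96 + 28.7×11.0 = 317.4 m²/day.
Hydraulic gradient i = Δh / L = 24.1 / 790 = 0.03051.
Q = Σ(K_i·b_i) · W · i = 317.4 × 617 × 0.03051 = 5973 m³/day.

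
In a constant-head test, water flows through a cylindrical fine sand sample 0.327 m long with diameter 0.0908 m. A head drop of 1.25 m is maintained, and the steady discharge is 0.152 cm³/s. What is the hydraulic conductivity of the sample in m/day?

Cross-sectional area A = π·(d/2)² = π × (0.0908/2)² = 0.006475 m².
Convert discharge: 0.152 cm³/s = 1.520e-07 m³/s.
Darcy's law rearranged: K = Q·L / (A·Δh) = 1.520e-07 × 0.327 / (0.006475 × 1.25) = 6.141e-06 m/s = 0.5306 m/day.

0.531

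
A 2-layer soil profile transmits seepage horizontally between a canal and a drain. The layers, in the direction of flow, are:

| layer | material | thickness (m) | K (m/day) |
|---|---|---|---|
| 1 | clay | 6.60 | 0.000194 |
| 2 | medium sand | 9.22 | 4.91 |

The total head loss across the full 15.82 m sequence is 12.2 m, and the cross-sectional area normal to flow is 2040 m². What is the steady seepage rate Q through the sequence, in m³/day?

0.732

Flow is perpendicular to layering, so the layers act in series and the equivalent K is the thickness-weighted harmonic mean.
Total thickness L = 6.60 + 9.22 = 15.82 m.
Σ(b_i/K_i) = 6.60/0.000194 + 9.22/4.91 = 34022 d.
K_eq = L / Σ(b_i/K_i) = 15.82 / 34022 = 0.0004650 m/day.
Q = K_eq · A · (Δh/L) = 0.0004650 × 2040 × (12.2/15.82) = 0.7315 m³/day.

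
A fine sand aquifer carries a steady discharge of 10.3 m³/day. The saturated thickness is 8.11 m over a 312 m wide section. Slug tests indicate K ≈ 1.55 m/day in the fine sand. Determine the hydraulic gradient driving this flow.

0.00263

Cross-sectional area A = 312 × 8.11 = 2530 m².
From Q = K·A·i, i = Q / (K·A) = 10.3 / (1.550 × 2530) = 0.002626.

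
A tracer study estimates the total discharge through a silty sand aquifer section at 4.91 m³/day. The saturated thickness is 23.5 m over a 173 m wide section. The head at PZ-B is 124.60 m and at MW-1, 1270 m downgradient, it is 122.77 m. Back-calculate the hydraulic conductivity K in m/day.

0.838

Cross-sectional area A = 173 × 23.5 = 4066 m².
Hydraulic gradient i = (124.60 − 122.77) / 1270 = 1.83 / 1270 = 0.001441.
From Q = K·A·i, K = Q / (A·i) = 4.91 / (4066 × 0.001441) = 0.8381 m/day.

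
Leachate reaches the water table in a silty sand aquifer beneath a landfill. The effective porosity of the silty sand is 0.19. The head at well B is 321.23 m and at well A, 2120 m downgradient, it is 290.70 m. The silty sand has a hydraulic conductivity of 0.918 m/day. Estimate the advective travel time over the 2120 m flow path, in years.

Hydraulic gradient i = (321.23 − 290.70) / 2120 = 30.53 / 2120 = 0.01440.
Darcy flux q = K · i = 0.9180 × 0.01440 = 0.01322 m/day.
Seepage velocity v = q / n_e = 0.01322 / 0.19 = 0.06958 m/day.
Travel time t = L / v = 2120 / 0.06958 = 30469 days = 83.42 years.

83.4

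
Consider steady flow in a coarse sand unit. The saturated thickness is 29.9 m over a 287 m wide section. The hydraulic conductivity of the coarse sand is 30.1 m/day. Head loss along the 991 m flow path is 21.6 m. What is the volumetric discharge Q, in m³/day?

5630

Cross-sectional area A = 287 × 29.9 = 8581 m².
Hydraulic gradient i = Δh / L = 21.6 / 991 = 0.02180.
Darcy's law: Q = K · A · i = 30.10 × 8581 × 0.02180 = 5630 m³/day.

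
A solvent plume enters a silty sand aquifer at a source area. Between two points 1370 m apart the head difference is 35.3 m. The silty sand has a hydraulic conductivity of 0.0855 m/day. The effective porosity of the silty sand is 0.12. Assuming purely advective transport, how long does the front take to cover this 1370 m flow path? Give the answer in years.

Hydraulic gradient i = Δh / L = 35.3 / 1370 = 0.02577.
Darcy flux q = K · i = 0.08550 × 0.02577 = 0.002203 m/day.
Seepage velocity v = q / n_e = 0.002203 / 0.12 = 0.01836 m/day.
Travel time t = L / v = 1370 / 0.01836 = 74625 days = 204.3 years.

204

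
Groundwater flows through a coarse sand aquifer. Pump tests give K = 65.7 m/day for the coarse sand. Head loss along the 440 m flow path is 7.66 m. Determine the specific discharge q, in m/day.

Hydraulic gradient i = Δh / L = 7.66 / 440 = 0.01741.
Specific discharge q = K · i = 65.70 × 0.01741 = 1.144 m/day.

1.14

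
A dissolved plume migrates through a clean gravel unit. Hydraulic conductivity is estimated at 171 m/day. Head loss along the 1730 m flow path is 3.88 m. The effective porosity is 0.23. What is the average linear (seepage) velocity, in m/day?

1.67

Hydraulic gradient i = Δh / L = 3.88 / 1730 = 0.002243.
Darcy flux q = K · i = 171.0 × 0.002243 = 0.3835 m/day.
Seepage velocity v = q / n_e = 0.3835 / 0.23 = 1.667 m/day.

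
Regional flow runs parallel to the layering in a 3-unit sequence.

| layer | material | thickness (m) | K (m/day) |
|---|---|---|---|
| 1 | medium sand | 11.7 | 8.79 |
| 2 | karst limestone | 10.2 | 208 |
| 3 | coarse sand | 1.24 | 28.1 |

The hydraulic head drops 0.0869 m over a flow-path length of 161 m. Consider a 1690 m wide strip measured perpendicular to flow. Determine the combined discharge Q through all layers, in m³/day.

2060

Flow is parallel to layering, so each bed carries its own Darcy discharge and the transmissivities add.
Σ(K_i·b_i) = 8.79×11.7 + 208×10.2 + 28.1×1.24 = 2259 m²/day.
Hydraulic gradient i = Δh / L = 0.0869 / 161 = 0.0005398.
Q = Σ(K_i·b_i) · W · i = 2259 × 1690 × 0.0005398 = 2061 m³/day.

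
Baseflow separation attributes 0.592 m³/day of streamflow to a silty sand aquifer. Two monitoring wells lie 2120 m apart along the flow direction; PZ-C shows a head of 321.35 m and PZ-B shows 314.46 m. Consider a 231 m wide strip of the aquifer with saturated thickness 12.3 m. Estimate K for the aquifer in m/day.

Cross-sectional area A = 231 × 12.3 = 2841 m².
Hydraulic gradient i = (321.35 − 314.46) / 2120 = 6.89 / 2120 = 0.003250.
From Q = K·A·i, K = Q / (A·i) = 0.592 / (2841 × 0.003250) = 0.06411 m/day.

0.0641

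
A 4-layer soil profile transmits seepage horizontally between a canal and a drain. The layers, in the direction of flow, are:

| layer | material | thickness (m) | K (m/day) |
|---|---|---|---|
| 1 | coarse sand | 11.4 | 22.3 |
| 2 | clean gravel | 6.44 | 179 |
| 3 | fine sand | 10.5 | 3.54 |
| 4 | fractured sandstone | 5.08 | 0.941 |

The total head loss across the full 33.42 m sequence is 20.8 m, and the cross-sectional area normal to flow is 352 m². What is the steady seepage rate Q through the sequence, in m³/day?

822

Flow is perpendicular to layering, so the layers act in series and the equivalent K is the thickness-weighted harmonic mean.
Total thickness L = 11.4 + 6.44 + 10.5 + 5.08 = 33.42 m.
Σ(b_i/K_i) = 11.4/22.3 + 6.44/179 + 10.5/3.54 + 5.08/0.941 = 8.912 d.
K_eq = L / Σ(b_i/K_i) = 33.42 / 8.912 = 3.750 m/day.
Q = K_eq · A · (Δh/L) = 3.750 × 352 × (20.8/33.42) = 821.6 m³/day.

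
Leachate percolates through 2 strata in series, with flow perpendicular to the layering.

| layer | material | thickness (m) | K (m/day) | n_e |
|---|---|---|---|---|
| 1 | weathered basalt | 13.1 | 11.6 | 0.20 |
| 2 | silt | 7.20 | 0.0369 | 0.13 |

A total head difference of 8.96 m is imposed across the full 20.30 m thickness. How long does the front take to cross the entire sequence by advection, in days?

77.9

With flow normal to the layers, continuity requires the same specific discharge q through every layer.
Σ(b_i/K_i) = 13.1/11.6 + 7.20/0.0369 = 196.3 d.
q = Δh / Σ(b_i/K_i) = 8.96 / 196.3 = 0.04566 m/day.
In each layer the seepage velocity is v_i = q/n_i, so the layer transit time is t_i = b_i·n_i / q:
  layer 1 (weathered basalt): t_1 = 13.1 × 0.20 / 0.04566 = 57.39 d
  layer 2 (silt): t_2 = 7.20 × 0.13 / 0.04566 = 20.50 d
Total t = Σ t_i = 77.89 days.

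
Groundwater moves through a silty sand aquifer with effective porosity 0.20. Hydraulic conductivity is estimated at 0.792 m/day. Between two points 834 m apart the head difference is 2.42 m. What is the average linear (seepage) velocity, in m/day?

0.0115

Hydraulic gradient i = Δh / L = 2.42 / 834 = 0.002902.
Darcy flux q = K · i = 0.7920 × 0.002902 = 0.002298 m/day.
Seepage velocity v = q / n_e = 0.002298 / 0.20 = 0.01149 m/day.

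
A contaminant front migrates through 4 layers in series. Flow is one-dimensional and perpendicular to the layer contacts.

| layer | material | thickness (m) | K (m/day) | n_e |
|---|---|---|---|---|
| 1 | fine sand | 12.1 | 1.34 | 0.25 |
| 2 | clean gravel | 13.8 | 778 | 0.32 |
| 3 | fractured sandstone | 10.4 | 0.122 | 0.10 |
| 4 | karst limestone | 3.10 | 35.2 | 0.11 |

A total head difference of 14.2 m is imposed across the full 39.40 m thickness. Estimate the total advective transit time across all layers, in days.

With flow normal to the layers, continuity requires the same specific discharge q through every layer.
Σ(b_i/K_i) = 12.1/1.34 + 13.8/778 + 10.4/0.122 + 3.10/35.2 = 94.38 d.
q = Δh / Σ(b_i/K_i) = 14.2 / 94.38 = 0.1505 m/day.
In each layer the seepage velocity is v_i = q/n_i, so the layer transit time is t_i = b_i·n_i / q:
  layer 1 (fine sand): t_1 = 12.1 × 0.25 / 0.1505 = 20.11 d
  layer 2 (clean gravel): t_2 = 13.8 × 0.32 / 0.1505 = 29.35 d
  layer 3 (fractured sandstone): t_3 = 10.4 × 0.10 / 0.1505 = 6.912 d
  layer 4 (karst limestone): t_4 = 3.10 × 0.11 / 0.1505 = 2.266 d
Total t = Σ t_i = 58.64 days.

58.6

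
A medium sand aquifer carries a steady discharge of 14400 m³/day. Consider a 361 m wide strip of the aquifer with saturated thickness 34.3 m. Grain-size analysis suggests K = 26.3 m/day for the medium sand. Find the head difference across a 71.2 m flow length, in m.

Cross-sectional area A = 361 × 34.3 = 12382 m².
From Q = K·A·i, i = Q / (K·A) = 14400 / (26.30 × 12382) = 0.04422.
Head loss Δh = i · L = 0.04422 × 71.2 = 3.148 m.

3.15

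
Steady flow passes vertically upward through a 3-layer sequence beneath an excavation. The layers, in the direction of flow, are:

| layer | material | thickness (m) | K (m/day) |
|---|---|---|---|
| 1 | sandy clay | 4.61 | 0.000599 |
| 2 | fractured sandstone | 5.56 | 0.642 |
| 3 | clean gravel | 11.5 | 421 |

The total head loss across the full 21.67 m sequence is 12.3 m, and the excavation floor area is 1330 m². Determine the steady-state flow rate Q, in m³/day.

2.12

Flow is perpendicular to layering, so the layers act in series and the equivalent K is the thickness-weighted harmonic mean.
Total thickness L = 4.61 + 5.56 + 11.5 = 21.67 m.
Σ(b_i/K_i) = 4.61/0.000599 + 5.56/0.642 + 11.5/421 = 7705 d.
K_eq = L / Σ(b_i/K_i) = 21.67 / 7705 = 0.002813 m/day.
Q = K_eq · A · (Δh/L) = 0.002813 × 1330 × (12.3/21.67) = 2.123 m³/day.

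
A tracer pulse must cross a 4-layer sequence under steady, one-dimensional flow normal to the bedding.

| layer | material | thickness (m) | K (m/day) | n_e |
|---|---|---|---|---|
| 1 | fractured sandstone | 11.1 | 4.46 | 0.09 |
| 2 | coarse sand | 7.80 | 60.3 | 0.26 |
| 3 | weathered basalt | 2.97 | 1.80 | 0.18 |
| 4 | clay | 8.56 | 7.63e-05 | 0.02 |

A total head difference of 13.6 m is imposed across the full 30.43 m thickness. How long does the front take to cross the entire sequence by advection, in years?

84.3

With flow normal to the layers, continuity requires the same specific discharge q through every layer.
Σ(b_i/K_i) = 11.1/4.46 + 7.80/60.3 + 2.97/1.80 + 8.56/7.63e-05 = 1.122e+05 d.
q = Δh / Σ(b_i/K_i) = 13.6 / 1.122e+05 = 0.0001212 m/day.
In each layer the seepage velocity is v_i = q/n_i, so the layer transit time is t_i = b_i·n_i / q:
  layer 1 (fractured sandstone): t_1 = 11.1 × 0.09 / 0.0001212 = 8241 d
  layer 2 (coarse sand): t_2 = 7.80 × 0.26 / 0.0001212 = 16730 d
  layer 3 (weathered basalt): t_3 = 2.97 × 0.18 / 0.0001212 = 4410 d
  layer 4 (clay): t_4 = 8.56 × 0.02 / 0.0001212 = 1412 d
Total t = Σ t_i = 30794 days = 84.31 years.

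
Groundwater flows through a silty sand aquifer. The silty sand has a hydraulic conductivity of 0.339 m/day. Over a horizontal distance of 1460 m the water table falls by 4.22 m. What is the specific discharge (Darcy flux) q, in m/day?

0.000980

Hydraulic gradient i = Δh / L = 4.22 / 1460 = 0.002890.
Specific discharge q = K · i = 0.3390 × 0.002890 = 0.0009798 m/day.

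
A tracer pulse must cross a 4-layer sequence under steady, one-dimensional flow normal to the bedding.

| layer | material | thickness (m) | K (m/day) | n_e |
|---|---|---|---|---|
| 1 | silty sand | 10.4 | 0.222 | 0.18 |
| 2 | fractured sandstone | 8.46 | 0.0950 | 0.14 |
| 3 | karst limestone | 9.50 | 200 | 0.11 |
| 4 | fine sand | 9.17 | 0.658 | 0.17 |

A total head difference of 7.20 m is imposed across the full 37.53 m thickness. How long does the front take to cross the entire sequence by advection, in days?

With flow normal to the layers, continuity requires the same specific discharge q through every layer.
Σ(b_i/K_i) = 10.4/0.222 + 8.46/0.0950 + 9.50/200 + 9.17/0.658 = 149.9 d.
q = Δh / Σ(b_i/K_i) = 7.20 / 149.9 = 0.04804 m/day.
In each layer the seepage velocity is v_i = q/n_i, so the layer transit time is t_i = b_i·n_i / q:
  layer 1 (silty sand): t_1 = 10.4 × 0.18 / 0.04804 = 38.97 d
  layer 2 (fractured sandstone): t_2 = 8.46 × 0.14 / 0.04804 = 24.66 d
  layer 3 (karst limestone): t_3 = 9.50 × 0.11 / 0.04804 = 21.75 d
  layer 4 (fine sand): t_4 = 9.17 × 0.17 / 0.04804 = 32.45 d
Total t = Σ t_i = 117.8 days.

118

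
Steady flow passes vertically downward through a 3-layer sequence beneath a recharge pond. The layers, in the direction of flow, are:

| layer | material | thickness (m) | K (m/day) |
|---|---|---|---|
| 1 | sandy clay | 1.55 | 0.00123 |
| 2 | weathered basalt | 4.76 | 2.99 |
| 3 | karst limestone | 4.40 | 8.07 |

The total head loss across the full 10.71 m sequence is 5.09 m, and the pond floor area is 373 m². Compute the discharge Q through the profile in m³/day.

Flow is perpendicular to layering, so the layers act in series and the equivalent K is the thickness-weighted harmonic mean.
Total thickness L = 1.55 + 4.76 + 4.40 = 10.71 m.
Σ(b_i/K_i) = 1.55/0.00123 + 4.76/2.99 + 4.40/8.07 = 1262 d.
K_eq = L / Σ(b_i/K_i) = 10.71 / 1262 = 0.008485 m/day.
Q = K_eq · A · (Δh/L) = 0.008485 × 373 × (5.09/10.71) = 1.504 m³/day.

1.50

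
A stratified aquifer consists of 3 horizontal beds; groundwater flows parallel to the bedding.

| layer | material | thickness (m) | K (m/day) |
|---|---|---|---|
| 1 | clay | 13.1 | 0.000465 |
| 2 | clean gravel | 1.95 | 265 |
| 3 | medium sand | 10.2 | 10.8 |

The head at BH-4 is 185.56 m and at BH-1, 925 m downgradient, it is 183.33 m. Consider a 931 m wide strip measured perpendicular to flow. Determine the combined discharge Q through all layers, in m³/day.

Flow is parallel to layering, so each bed carries its own Darcy discharge and the transmissivities add.
Σ(K_i·b_i) = 0.000465×13.1 + 265×1.95 + 10.8×10.2 = 626.9 m²/day.
Hydraulic gradient i = (185.56 − 183.33) / 925 = 2.23 / 925 = 0.002411.
Q = Σ(K_i·b_i) · W · i = 626.9 × 931 × 0.002411 = 1407 m³/day.

1410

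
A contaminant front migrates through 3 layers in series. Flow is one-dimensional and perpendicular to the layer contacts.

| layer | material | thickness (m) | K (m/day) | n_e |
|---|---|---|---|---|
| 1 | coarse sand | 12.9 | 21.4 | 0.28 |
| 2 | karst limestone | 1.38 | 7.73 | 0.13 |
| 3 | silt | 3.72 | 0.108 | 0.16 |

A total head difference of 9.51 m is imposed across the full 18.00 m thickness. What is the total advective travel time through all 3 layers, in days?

With flow normal to the layers, continuity requires the same specific discharge q through every layer.
Σ(b_i/K_i) = 12.9/21.4 + 1.38/7.73 + 3.72/0.108 = 35.23 d.
q = Δh / Σ(b_i/K_i) = 9.51 / 35.23 = 0.2700 m/day.
In each layer the seepage velocity is v_i = q/n_i, so the layer transit time is t_i = b_i·n_i / q:
  layer 1 (coarse sand): t_1 = 12.9 × 0.28 / 0.2700 = 13.38 d
  layer 2 (karst limestone): t_2 = 1.38 × 0.13 / 0.2700 = 0.6645 d
  layer 3 (silt): t_3 = 3.72 × 0.16 / 0.2700 = 2.205 d
Total t = Σ t_i = 16.25 days.

16.2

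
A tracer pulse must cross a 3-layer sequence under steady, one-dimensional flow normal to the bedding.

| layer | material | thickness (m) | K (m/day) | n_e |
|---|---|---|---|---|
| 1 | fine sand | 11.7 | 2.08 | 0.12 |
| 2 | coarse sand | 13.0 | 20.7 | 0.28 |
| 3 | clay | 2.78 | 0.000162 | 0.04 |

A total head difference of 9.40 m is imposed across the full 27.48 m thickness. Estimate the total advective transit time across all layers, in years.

25.8

With flow normal to the layers, continuity requires the same specific discharge q through every layer.
Σ(b_i/K_i) = 11.7/2.08 + 13.0/20.7 + 2.78/0.000162 = 17167 d.
q = Δh / Σ(b_i/K_i) = 9.40 / 17167 = 0.0005476 m/day.
In each layer the seepage velocity is v_i = q/n_i, so the layer transit time is t_i = b_i·n_i / q:
  layer 1 (fine sand): t_1 = 11.7 × 0.12 / 0.0005476 = 2564 d
  layer 2 (coarse sand): t_2 = 13.0 × 0.28 / 0.0005476 = 6648 d
  layer 3 (clay): t_3 = 2.78 × 0.04 / 0.0005476 = 203.1 d
Total t = Σ t_i = 9415 days = 25.78 years.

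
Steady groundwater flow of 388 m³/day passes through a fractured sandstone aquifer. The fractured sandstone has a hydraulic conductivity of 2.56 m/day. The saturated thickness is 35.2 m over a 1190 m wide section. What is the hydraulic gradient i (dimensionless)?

0.00362

Cross-sectional area A = 1190 × 35.2 = 41888 m².
From Q = K·A·i, i = Q / (K·A) = 388 / (2.560 × 41888) = 0.003618.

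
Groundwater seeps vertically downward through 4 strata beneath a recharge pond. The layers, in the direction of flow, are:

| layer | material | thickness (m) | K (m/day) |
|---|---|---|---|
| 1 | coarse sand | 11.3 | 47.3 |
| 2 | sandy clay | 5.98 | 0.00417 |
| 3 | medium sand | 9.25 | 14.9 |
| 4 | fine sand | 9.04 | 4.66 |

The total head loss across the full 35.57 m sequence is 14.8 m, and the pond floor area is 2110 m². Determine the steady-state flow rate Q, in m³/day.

Flow is perpendicular to layering, so the layers act in series and the equivalent K is the thickness-weighted harmonic mean.
Total thickness L = 11.3 + 5.98 + 9.25 + 9.04 = 35.57 m.
Σ(b_i/K_i) = 11.3/47.3 + 5.98/0.00417 + 9.25/14.9 + 9.04/4.66 = 1437 d.
K_eq = L / Σ(b_i/K_i) = 35.57 / 1437 = 0.02476 m/day.
Q = K_eq · A · (Δh/L) = 0.02476 × 2110 × (14.8/35.57) = 21.73 m³/day.

21.7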